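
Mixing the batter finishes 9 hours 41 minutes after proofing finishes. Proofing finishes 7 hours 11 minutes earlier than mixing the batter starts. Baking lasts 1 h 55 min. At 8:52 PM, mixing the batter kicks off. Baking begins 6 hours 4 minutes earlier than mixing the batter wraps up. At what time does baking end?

Proofing ends at 8:52 PM − 431 min = 1:41 PM.
Mixing the batter ends at 1:41 PM + 581 min = 11:22 PM.
Baking starts at 11:22 PM − 364 min = 5:18 PM.
Baking ends at 5:18 PM + 115 min = 7:13 PM.

7:13 PM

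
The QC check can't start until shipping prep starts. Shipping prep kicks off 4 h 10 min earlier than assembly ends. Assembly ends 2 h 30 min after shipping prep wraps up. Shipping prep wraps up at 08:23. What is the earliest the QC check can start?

06:43

Assembly ends at 08:23 + 150 min = 10:53.
Shipping prep starts at 10:53 − 250 min = 06:43.
The QC check is bounded by shipping prep, so the earliest it can start is 06:43.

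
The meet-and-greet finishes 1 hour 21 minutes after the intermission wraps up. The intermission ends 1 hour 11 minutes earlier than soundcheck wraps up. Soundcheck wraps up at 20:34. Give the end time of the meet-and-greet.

20:44

The intermission ends at 20:34 − 71 min = 19:23.
The meet-and-greet ends at 19:23 + 81 min = 20:44.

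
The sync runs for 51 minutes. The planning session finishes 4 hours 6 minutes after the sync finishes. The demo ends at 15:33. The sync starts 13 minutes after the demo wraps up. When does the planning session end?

20:43

The sync starts at 15:33 + 13 min = 15:46.
The sync ends at 15:46 + 51 min = 16:37.
The planning session ends at 16:37 + 246 min = 20:43.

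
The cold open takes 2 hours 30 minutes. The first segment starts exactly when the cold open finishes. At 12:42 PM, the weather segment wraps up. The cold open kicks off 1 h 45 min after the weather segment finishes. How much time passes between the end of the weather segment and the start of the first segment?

255 minutes

The cold open starts at 12:42 PM + 105 min = 2:27 PM.
The cold open ends at 2:27 PM + 150 min = 4:57 PM.
So the first segment starts at 4:57 PM.
From 12:42 PM to 4:57 PM is 255 minutes.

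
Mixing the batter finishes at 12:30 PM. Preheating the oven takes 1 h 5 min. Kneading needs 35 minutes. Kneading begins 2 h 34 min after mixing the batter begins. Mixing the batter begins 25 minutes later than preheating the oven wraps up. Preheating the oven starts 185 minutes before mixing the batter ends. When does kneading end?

2:04 PM

Preheating the oven starts at 12:30 PM − 185 min = 9:25 AM.
Preheating the oven ends at 9:25 AM + 65 min = 10:30 AM.
Mixing the batter starts at 10:30 AM + 25 min = 10:55 AM.
Kneading starts at 10:55 AM + 154 min = 1:29 PM.
Kneading ends at 1:29 PM + 35 min = 2:04 PM.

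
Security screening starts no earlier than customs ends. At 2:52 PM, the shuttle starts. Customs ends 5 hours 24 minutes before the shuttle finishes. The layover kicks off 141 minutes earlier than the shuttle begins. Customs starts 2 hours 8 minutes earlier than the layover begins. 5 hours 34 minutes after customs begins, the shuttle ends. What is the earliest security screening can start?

The layover starts at 2:52 PM − 141 min = 12:31 PM.
Customs starts at 12:31 PM − 128 min = 10:23 AM.
The shuttle ends at 10:23 AM + 334 min = 3:57 PM.
Customs ends at 3:57 PM − 324 min = 10:33 AM.
Security screening is bounded by customs, so the earliest it can start is 10:33 AM.

10:33 AM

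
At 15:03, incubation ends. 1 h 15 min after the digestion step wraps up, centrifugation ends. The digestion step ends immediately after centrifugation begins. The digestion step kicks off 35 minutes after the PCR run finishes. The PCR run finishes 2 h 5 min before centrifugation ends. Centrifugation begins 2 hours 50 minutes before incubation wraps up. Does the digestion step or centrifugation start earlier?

the digestion step

Centrifugation starts at 15:03 − 170 min = 12:13.
So the digestion step ends at 12:13.
Centrifugation ends at 12:13 + 75 min = 13:28.
The PCR run ends at 13:28 − 125 min = 11:23.
The digestion step starts at 11:23 + 35 min = 11:58.
The digestion step starts at 11:58 and centrifugation starts at 12:13, so the digestion step is first.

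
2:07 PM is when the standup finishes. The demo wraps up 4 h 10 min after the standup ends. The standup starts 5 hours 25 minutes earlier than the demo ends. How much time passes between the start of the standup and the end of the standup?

The demo ends at 2:07 PM + 250 min = 6:17 PM.
The standup starts at 6:17 PM − 325 min = 12:52 PM.
From 12:52 PM to 2:07 PM is 75 minutes.

75 minutes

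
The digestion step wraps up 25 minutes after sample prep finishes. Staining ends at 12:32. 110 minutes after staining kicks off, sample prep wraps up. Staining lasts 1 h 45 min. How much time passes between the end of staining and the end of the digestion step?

Staining starts at 12:32 − 105 min = 10:47.
Sample prep ends at 10:47 + 110 min = 12:37.
The digestion step ends at 12:37 + 25 min = 13:02.
From 12:32 to 13:02 is 0.5 hours.

0.5 hours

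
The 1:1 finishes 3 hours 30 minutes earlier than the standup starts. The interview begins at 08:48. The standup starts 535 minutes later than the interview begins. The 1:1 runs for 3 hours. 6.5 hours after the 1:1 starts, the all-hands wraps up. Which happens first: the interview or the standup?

The standup starts at 08:48 + 535 min = 17:43.
The interview starts at 08:48 and the standup starts at 17:43, so the interview is first.

the interview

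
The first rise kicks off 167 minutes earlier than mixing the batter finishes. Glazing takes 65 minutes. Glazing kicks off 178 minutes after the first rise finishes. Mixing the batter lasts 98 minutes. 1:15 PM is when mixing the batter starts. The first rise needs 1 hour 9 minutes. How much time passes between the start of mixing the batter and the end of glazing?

243 minutes

Mixing the batter ends at 1:15 PM + 98 min = 2:53 PM.
The first rise starts at 2:53 PM − 167 min = 12:06 PM.
The first rise ends at 12:06 PM + 69 min = 1:15 PM.
Glazing starts at 1:15 PM + 178 min = 4:13 PM.
Glazing ends at 4:13 PM + 65 min = 5:18 PM.
From 1:15 PM to 5:18 PM is 243 minutes.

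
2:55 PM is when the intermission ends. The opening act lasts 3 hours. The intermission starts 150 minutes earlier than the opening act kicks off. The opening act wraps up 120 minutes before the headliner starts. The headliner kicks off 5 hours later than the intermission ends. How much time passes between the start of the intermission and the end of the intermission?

2.5 hours

The headliner starts at 2:55 PM + 300 min = 7:55 PM.
The opening act ends at 7:55 PM − 120 min = 5:55 PM.
The opening act starts at 5:55 PM − 180 min = 2:55 PM.
The intermission starts at 2:55 PM − 150 min = 12:25 PM.
From 12:25 PM to 2:55 PM is 2.5 hours.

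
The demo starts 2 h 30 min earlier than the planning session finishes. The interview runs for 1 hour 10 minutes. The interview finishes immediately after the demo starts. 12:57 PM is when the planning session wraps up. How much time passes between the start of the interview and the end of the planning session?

The demo starts at 12:57 PM − 150 min = 10:27 AM.
So the interview ends at 10:27 AM.
The interview starts at 10:27 AM − 70 min = 9:17 AM.
From 9:17 AM to 12:57 PM is 220 minutes.

220 minutes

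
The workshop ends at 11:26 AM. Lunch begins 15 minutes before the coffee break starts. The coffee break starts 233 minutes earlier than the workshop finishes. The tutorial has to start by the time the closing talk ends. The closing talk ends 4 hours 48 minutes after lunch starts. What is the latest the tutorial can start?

12:06 PM

The coffee break starts at 11:26 AM − 233 min = 7:33 AM.
Lunch starts at 7:33 AM − 15 min = 7:18 AM.
The closing talk ends at 7:18 AM + 288 min = 12:06 PM.
The tutorial is bounded by the closing talk, so the latest it can start is 12:06 PM.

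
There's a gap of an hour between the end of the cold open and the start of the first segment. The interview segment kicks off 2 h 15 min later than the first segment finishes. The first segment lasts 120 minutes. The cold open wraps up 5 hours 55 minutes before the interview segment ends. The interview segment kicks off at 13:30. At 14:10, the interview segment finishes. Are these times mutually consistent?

The cold open ends at 14:10 − 355 min = 08:15.
The first segment starts at 08:15 + 60 min = 09:15.
The first segment ends at 09:15 + 120 min = 11:15.
The interview segment starts at 11:15 + 135 min = 13:30.
That matches the stated 13:30, so the schedule is consistent.

Yes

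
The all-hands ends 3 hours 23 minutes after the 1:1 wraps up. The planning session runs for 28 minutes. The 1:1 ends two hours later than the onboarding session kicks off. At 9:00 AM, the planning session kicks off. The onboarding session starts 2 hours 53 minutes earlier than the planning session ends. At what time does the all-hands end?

The planning session ends at 9:00 AM + 28 min = 9:28 AM.
The onboarding session starts at 9:28 AM − 173 min = 6:35 AM.
The 1:1 ends at 6:35 AM + 120 min = 8:35 AM.
The all-hands ends at 8:35 AM + 203 min = 11:58 AM.

11:58 AM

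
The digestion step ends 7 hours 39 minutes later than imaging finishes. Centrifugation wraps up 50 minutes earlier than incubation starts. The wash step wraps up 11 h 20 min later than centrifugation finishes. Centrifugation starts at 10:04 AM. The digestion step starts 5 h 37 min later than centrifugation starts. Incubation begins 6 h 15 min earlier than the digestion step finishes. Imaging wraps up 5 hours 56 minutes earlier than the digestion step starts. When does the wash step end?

9:39 PM

The digestion step starts at 10:04 AM + 337 min = 3:41 PM.
Imaging ends at 3:41 PM − 356 min = 9:45 AM.
The digestion step ends at 9:45 AM + 459 min = 5:24 PM.
Incubation starts at 5:24 PM − 375 min = 11:09 AM.
Centrifugation ends at 11:09 AM − 50 min = 10:19 AM.
The wash step ends at 10:19 AM + 680 min = 9:39 PM.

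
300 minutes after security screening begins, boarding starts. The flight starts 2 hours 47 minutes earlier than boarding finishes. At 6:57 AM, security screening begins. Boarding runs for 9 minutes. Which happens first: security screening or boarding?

security screening

Boarding starts at 6:57 AM + 300 min = 11:57 AM.
Security screening starts at 6:57 AM and boarding starts at 11:57 AM, so security screening is first.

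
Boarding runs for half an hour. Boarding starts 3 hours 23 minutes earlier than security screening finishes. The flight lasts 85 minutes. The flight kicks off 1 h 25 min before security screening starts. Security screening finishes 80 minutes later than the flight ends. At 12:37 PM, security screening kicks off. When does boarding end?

11:04 AM

The flight starts at 12:37 PM − 85 min = 11:12 AM.
The flight ends at 11:12 AM + 85 min = 12:37 PM.
Security screening ends at 12:37 PM + 80 min = 1:57 PM.
Boarding starts at 1:57 PM − 203 min = 10:34 AM.
Boarding ends at 10:34 AM + 30 min = 11:04 AM.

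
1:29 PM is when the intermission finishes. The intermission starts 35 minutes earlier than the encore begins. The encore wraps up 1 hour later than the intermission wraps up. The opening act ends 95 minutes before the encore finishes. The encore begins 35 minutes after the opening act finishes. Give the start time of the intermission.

12:54 PM

The encore ends at 1:29 PM + 60 min = 2:29 PM.
The opening act ends at 2:29 PM − 95 min = 12:54 PM.
The encore starts at 12:54 PM + 35 min = 1:29 PM.
The intermission starts at 1:29 PM − 35 min = 12:54 PM.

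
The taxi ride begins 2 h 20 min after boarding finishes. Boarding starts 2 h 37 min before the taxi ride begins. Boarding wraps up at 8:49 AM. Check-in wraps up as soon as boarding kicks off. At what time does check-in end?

8:32 AM

The taxi ride starts at 8:49 AM + 140 min = 11:09 AM.
Boarding starts at 11:09 AM − 157 min = 8:32 AM.
So check-in ends at 8:32 AM.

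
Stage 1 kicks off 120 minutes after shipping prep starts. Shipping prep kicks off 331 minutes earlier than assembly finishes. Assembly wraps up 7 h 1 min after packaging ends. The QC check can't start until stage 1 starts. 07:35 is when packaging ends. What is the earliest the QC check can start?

Assembly ends at 07:35 + 421 min = 14:36.
Shipping prep starts at 14:36 − 331 min = 09:05.
Stage 1 starts at 09:05 + 120 min = 11:05.
The QC check is bounded by stage 1, so the earliest it can start is 11:05.

11:05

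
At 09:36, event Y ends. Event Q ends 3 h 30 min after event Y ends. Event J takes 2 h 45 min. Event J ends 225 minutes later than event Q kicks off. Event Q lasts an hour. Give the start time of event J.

13:06

Event Q ends at 09:36 + 210 min = 13:06.
Event Q starts at 13:06 − 60 min = 12:06.
Event J ends at 12:06 + 225 min = 15:51.
Event J starts at 15:51 − 165 min = 13:06.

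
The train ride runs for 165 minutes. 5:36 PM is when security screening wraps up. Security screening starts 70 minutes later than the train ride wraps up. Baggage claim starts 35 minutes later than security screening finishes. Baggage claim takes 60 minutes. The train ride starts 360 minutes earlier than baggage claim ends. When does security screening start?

Baggage claim starts at 5:36 PM + 35 min = 6:11 PM.
Baggage claim ends at 6:11 PM + 60 min = 7:11 PM.
The train ride starts at 7:11 PM − 360 min = 1:11 PM.
The train ride ends at 1:11 PM + 165 min = 3:56 PM.
Security screening starts at 3:56 PM + 70 min = 5:06 PM.

5:06 PM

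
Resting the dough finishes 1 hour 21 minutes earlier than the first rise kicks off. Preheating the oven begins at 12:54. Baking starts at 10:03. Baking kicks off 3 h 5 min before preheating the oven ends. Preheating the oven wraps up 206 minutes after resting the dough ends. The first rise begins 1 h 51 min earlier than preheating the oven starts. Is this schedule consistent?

Yes

The first rise starts at 12:54 − 111 min = 11:03.
Resting the dough ends at 11:03 − 81 min = 09:42.
Preheating the oven ends at 09:42 + 206 min = 13:08.
Baking starts at 13:08 − 185 min = 10:03.
That matches the stated 10:03, so the schedule is consistent.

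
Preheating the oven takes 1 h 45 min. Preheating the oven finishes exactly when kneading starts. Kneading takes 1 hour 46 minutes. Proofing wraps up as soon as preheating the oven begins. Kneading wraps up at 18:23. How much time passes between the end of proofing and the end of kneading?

3 hours 31 minutes

Kneading starts at 18:23 − 106 min = 16:37.
So preheating the oven ends at 16:37.
Preheating the oven starts at 16:37 − 105 min = 14:52.
So proofing ends at 14:52.
From 14:52 to 18:23 is 3 hours 31 minutes.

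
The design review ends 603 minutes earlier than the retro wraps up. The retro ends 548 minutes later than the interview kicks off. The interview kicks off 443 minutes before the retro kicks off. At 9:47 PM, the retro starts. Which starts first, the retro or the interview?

the interview

The interview starts at 9:47 PM − 443 min = 2:24 PM.
The retro starts at 9:47 PM and the interview starts at 2:24 PM, so the interview is first.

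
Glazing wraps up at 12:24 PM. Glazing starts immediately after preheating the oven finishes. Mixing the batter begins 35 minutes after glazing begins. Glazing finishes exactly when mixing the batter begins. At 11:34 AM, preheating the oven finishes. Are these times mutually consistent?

No

Glazing starts at 11:34 AM.
Mixing the batter starts at 11:34 AM + 35 min = 12:09 PM.
So glazing ends at 12:09 PM.
But glazing is also said to end at 12:24 PM — a 15-minute conflict.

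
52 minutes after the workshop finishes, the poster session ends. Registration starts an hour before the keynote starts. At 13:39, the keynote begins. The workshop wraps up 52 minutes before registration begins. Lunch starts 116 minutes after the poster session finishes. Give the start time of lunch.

Registration starts at 13:39 − 60 min = 12:39.
The workshop ends at 12:39 − 52 min = 11:47.
The poster session ends at 11:47 + 52 min = 12:39.
Lunch starts at 12:39 + 116 min = 14:35.

14:35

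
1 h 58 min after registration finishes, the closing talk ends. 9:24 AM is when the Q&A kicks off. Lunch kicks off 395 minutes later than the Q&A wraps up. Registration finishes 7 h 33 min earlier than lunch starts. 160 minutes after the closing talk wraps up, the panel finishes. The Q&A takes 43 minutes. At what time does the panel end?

1:47 PM

The Q&A ends at 9:24 AM + 43 min = 10:07 AM.
Lunch starts at 10:07 AM + 395 min = 4:42 PM.
Registration ends at 4:42 PM − 453 min = 9:09 AM.
The closing talk ends at 9:09 AM + 118 min = 11:07 AM.
The panel ends at 11:07 AM + 160 min = 1:47 PM.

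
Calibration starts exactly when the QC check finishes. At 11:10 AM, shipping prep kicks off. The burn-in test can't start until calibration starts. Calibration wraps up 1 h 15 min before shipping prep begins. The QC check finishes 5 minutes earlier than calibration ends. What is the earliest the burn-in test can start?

Calibration ends at 11:10 AM − 75 min = 9:55 AM.
The QC check ends at 9:55 AM − 5 min = 9:50 AM.
So calibration starts at 9:50 AM.
The burn-in test is bounded by calibration, so the earliest it can start is 9:50 AM.

9:50 AM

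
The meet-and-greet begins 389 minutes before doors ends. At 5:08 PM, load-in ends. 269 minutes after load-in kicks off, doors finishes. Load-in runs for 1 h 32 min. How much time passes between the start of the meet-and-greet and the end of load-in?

Load-in starts at 5:08 PM − 92 min = 3:36 PM.
Doors ends at 3:36 PM + 269 min = 8:05 PM.
The meet-and-greet starts at 8:05 PM − 389 min = 1:36 PM.
From 1:36 PM to 5:08 PM is 3 h 32 min.

3 h 32 min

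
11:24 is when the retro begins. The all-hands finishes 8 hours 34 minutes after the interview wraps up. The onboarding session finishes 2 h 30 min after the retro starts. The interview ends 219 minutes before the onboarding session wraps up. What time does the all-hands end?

The onboarding session ends at 11:24 + 150 min = 13:54.
The interview ends at 13:54 − 219 min = 10:15.
The all-hands ends at 10:15 + 514 min = 18:49.

18:49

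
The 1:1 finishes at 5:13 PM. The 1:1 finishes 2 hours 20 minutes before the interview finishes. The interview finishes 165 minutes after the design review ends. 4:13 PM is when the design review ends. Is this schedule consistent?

The interview ends at 4:13 PM + 165 min = 6:58 PM.
The 1:1 ends at 6:58 PM − 140 min = 4:38 PM.
But the 1:1 is also said to end at 5:13 PM — a 35-minute conflict.

No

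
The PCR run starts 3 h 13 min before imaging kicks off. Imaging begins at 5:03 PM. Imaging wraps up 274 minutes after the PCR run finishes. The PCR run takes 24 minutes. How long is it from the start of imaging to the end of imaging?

The PCR run starts at 5:03 PM − 193 min = 1:50 PM.
The PCR run ends at 1:50 PM + 24 min = 2:14 PM.
Imaging ends at 2:14 PM + 274 min = 6:48 PM.
From 5:03 PM to 6:48 PM is 1 h 45 min.

1 h 45 min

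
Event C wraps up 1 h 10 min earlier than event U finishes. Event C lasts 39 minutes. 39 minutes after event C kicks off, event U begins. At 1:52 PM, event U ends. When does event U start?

12:42 PM

Event C ends at 1:52 PM − 70 min = 12:42 PM.
Event C starts at 12:42 PM − 39 min = 12:03 PM.
Event U starts at 12:03 PM + 39 min = 12:42 PM.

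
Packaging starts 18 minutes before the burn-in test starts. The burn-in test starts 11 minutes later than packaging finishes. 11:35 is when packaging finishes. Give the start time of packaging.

11:28

The burn-in test starts at 11:35 + 11 min = 11:46.
Packaging starts at 11:46 − 18 min = 11:28.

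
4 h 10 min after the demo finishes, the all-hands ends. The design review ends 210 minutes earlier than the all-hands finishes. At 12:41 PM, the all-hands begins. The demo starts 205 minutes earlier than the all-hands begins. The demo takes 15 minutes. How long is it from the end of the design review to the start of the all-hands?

2.5 hours

The demo starts at 12:41 PM − 205 min = 9:16 AM.
The demo ends at 9:16 AM + 15 min = 9:31 AM.
The all-hands ends at 9:31 AM + 250 min = 1:41 PM.
The design review ends at 1:41 PM − 210 min = 10:11 AM.
From 10:11 AM to 12:41 PM is 2.5 hours.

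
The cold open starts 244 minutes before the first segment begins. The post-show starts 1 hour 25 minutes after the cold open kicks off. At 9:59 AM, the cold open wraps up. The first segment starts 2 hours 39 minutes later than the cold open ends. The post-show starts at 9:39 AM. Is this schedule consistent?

No

The first segment starts at 9:59 AM + 159 min = 12:38 PM.
The cold open starts at 12:38 PM − 244 min = 8:34 AM.
The post-show starts at 8:34 AM + 85 min = 9:59 AM.
But the post-show is also said to start at 9:39 AM — a 20-minute conflict.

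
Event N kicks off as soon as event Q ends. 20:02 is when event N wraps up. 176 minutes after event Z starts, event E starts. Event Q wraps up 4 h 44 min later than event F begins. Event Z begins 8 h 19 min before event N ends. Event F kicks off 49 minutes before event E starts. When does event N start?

18:34

Event Z starts at 20:02 − 499 min = 11:43.
Event E starts at 11:43 + 176 min = 14:39.
Event F starts at 14:39 − 49 min = 13:50.
Event Q ends at 13:50 + 284 min = 18:34.
So event N starts at 18:34.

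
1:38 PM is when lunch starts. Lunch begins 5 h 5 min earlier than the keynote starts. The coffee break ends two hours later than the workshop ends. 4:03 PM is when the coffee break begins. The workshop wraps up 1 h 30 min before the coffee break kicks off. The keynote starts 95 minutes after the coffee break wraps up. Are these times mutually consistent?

The workshop ends at 4:03 PM − 90 min = 2:33 PM.
The coffee break ends at 2:33 PM + 120 min = 4:33 PM.
The keynote starts at 4:33 PM + 95 min = 6:08 PM.
Lunch starts at 6:08 PM − 305 min = 1:03 PM.
But lunch is also said to start at 1:38 PM — a 35-minute conflict.

No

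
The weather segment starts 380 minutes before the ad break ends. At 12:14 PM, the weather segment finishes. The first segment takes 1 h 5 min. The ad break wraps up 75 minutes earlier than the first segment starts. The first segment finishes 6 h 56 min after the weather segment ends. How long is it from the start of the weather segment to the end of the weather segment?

The first segment ends at 12:14 PM + 416 min = 7:10 PM.
The first segment starts at 7:10 PM − 65 min = 6:05 PM.
The ad break ends at 6:05 PM − 75 min = 4:50 PM.
The weather segment starts at 4:50 PM − 380 min = 10:30 AM.
From 10:30 AM to 12:14 PM is 1 h 44 min.

1 h 44 min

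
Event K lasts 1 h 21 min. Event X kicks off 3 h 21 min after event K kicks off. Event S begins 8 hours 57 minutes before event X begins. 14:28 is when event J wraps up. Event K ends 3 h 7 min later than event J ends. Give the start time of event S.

10:38

Event K ends at 14:28 + 187 min = 17:35.
Event K starts at 17:35 − 81 min = 16:14.
Event X starts at 16:14 + 201 min = 19:35.
Event S starts at 19:35 − 537 min = 10:38.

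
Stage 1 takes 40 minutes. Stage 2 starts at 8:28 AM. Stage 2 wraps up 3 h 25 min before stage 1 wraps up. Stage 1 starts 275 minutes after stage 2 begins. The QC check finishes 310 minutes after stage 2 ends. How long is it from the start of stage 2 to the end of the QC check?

Stage 1 starts at 8:28 AM + 275 min = 1:03 PM.
Stage 1 ends at 1:03 PM + 40 min = 1:43 PM.
Stage 2 ends at 1:43 PM − 205 min = 10:18 AM.
The QC check ends at 10:18 AM + 310 min = 3:28 PM.
From 8:28 AM to 3:28 PM is 420 minutes.

420 minutes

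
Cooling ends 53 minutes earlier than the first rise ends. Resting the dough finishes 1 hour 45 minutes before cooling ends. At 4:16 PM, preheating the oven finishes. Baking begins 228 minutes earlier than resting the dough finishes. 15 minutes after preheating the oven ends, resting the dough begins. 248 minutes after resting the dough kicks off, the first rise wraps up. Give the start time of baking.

Resting the dough starts at 4:16 PM + 15 min = 4:31 PM.
The first rise ends at 4:31 PM + 248 min = 8:39 PM.
Cooling ends at 8:39 PM − 53 min = 7:46 PM.
Resting the dough ends at 7:46 PM − 105 min = 6:01 PM.
Baking starts at 6:01 PM − 228 min = 2:13 PM.

2:13 PM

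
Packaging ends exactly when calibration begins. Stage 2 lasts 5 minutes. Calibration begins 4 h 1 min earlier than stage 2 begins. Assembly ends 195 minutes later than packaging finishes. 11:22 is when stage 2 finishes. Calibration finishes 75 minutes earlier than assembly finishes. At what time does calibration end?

09:16

Stage 2 starts at 11:22 − 5 min = 11:17.
Calibration starts at 11:17 − 241 min = 07:16.
So packaging ends at 07:16.
Assembly ends at 07:16 + 195 min = 10:31.
Calibration ends at 10:31 − 75 min = 09:16.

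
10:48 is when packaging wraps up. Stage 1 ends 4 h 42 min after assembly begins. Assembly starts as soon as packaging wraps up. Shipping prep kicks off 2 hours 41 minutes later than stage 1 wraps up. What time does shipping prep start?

18:11

Assembly starts at 10:48.
Stage 1 ends at 10:48 + 282 min = 15:30.
Shipping prep starts at 15:30 + 161 min = 18:11.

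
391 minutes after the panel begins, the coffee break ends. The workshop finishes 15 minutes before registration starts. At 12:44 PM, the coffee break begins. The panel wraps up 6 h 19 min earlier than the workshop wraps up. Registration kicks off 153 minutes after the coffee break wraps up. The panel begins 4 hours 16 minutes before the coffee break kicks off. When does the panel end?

10:58 AM

The panel starts at 12:44 PM − 256 min = 8:28 AM.
The coffee break ends at 8:28 AM + 391 min = 2:59 PM.
Registration starts at 2:59 PM + 153 min = 5:32 PM.
The workshop ends at 5:32 PM − 15 min = 5:17 PM.
The panel ends at 5:17 PM − 379 min = 10:58 AM.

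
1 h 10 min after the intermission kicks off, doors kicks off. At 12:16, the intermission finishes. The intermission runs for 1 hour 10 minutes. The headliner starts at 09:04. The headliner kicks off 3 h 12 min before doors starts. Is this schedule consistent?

The intermission starts at 12:16 − 70 min = 11:06.
Doors starts at 11:06 + 70 min = 12:16.
The headliner starts at 12:16 − 192 min = 09:04.
That matches the stated 09:04, so the schedule is consistent.

Yes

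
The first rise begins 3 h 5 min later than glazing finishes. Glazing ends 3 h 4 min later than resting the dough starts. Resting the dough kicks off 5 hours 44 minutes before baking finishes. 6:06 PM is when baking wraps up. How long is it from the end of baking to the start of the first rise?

25 minutes

Resting the dough starts at 6:06 PM − 344 min = 12:22 PM.
Glazing ends at 12:22 PM + 184 min = 3:26 PM.
The first rise starts at 3:26 PM + 185 min = 6:31 PM.
From 6:06 PM to 6:31 PM is 25 minutes.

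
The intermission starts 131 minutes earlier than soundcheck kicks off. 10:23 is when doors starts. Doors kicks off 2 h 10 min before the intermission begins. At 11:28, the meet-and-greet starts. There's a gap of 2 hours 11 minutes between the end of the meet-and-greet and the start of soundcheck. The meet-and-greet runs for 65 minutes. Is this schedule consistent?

The meet-and-greet ends at 11:28 + 65 min = 12:33.
Soundcheck starts at 12:33 + 131 min = 14:44.
The intermission starts at 14:44 − 131 min = 12:33.
Doors starts at 12:33 − 130 min = 10:23.
That matches the stated 10:23, so the schedule is consistent.

Yes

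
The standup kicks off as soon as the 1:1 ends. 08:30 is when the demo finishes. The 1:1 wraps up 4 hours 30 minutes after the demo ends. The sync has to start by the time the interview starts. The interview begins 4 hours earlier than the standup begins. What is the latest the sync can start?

The 1:1 ends at 08:30 + 270 min = 13:00.
So the standup starts at 13:00.
The interview starts at 13:00 − 240 min = 09:00.
The sync is bounded by the interview, so the latest it can start is 09:00.

09:00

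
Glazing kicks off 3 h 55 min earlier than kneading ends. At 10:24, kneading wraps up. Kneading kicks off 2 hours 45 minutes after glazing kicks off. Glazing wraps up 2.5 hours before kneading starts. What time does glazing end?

Glazing starts at 10:24 − 235 min = 06:29.
Kneading starts at 06:29 + 165 min = 09:14.
Glazing ends at 09:14 − 150 min = 06:44.

06:44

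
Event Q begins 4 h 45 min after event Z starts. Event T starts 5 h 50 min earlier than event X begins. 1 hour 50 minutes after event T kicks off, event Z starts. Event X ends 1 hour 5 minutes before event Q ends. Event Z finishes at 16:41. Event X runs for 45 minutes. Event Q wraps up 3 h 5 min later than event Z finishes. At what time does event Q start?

Event Q ends at 16:41 + 185 min = 19:46.
Event X ends at 19:46 − 65 min = 18:41.
Event X starts at 18:41 − 45 min = 17:56.
Event T starts at 17:56 − 350 min = 12:06.
Event Z starts at 12:06 + 110 min = 13:56.
Event Q starts at 13:56 + 285 min = 18:41.

18:41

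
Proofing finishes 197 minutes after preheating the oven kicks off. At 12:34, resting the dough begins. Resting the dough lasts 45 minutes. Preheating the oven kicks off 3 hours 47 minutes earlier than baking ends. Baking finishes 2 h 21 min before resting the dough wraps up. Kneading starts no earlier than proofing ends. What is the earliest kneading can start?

Resting the dough ends at 12:34 + 45 min = 13:19.
Baking ends at 13:19 − 141 min = 10:58.
Preheating the oven starts at 10:58 − 227 min = 07:11.
Proofing ends at 07:11 + 197 min = 10:28.
Kneading is bounded by proofing, so the earliest it can start is 10:28.

10:28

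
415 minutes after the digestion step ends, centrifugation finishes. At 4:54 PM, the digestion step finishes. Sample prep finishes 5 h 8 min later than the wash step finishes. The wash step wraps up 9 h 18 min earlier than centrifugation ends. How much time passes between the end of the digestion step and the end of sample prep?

Centrifugation ends at 4:54 PM + 415 min = 11:49 PM.
The wash step ends at 11:49 PM − 558 min = 2:31 PM.
Sample prep ends at 2:31 PM + 308 min = 7:39 PM.
From 4:54 PM to 7:39 PM is 2 hours 45 minutes.

2 hours 45 minutes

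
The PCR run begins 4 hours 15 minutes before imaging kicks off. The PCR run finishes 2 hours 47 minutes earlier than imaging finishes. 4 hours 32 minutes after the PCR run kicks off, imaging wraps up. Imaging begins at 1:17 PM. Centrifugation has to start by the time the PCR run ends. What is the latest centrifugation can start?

10:47 AM

The PCR run starts at 1:17 PM − 255 min = 9:02 AM.
Imaging ends at 9:02 AM + 272 min = 1:34 PM.
The PCR run ends at 1:34 PM − 167 min = 10:47 AM.
Centrifugation is bounded by the PCR run, so the latest it can start is 10:47 AM.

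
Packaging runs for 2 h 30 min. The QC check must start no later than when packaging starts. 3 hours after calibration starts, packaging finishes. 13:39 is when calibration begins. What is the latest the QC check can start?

14:09

Packaging ends at 13:39 + 180 min = 16:39.
Packaging starts at 16:39 − 150 min = 14:09.
The QC check is bounded by packaging, so the latest it can start is 14:09.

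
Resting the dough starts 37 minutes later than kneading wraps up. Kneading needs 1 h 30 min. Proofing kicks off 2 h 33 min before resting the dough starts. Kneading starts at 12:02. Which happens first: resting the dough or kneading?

Kneading ends at 12:02 + 90 min = 13:32.
Resting the dough starts at 13:32 + 37 min = 14:09.
Resting the dough starts at 14:09 and kneading starts at 12:02, so kneading is first.

kneading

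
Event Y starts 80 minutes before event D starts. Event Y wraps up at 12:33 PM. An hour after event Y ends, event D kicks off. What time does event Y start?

12:13 PM

Event D starts at 12:33 PM + 60 min = 1:33 PM.
Event Y starts at 1:33 PM − 80 min = 12:13 PM.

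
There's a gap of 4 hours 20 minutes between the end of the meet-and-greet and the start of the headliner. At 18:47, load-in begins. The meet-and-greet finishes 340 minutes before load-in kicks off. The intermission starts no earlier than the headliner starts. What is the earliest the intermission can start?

17:27

The meet-and-greet ends at 18:47 − 340 min = 13:07.
The headliner starts at 13:07 + 260 min = 17:27.
The intermission is bounded by the headliner, so the earliest it can start is 17:27.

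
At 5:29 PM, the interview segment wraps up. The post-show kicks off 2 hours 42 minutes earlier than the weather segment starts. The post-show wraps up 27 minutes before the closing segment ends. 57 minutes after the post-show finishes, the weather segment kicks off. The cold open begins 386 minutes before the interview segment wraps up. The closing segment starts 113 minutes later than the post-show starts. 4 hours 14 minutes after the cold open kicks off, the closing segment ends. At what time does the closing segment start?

2:58 PM

The cold open starts at 5:29 PM − 386 min = 11:03 AM.
The closing segment ends at 11:03 AM + 254 min = 3:17 PM.
The post-show ends at 3:17 PM − 27 min = 2:50 PM.
The weather segment starts at 2:50 PM + 57 min = 3:47 PM.
The post-show starts at 3:47 PM − 162 min = 1:05 PM.
The closing segment starts at 1:05 PM + 113 min = 2:58 PM.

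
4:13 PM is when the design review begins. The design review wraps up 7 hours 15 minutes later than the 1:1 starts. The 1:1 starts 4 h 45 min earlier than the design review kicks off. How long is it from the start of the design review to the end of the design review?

The 1:1 starts at 4:13 PM − 285 min = 11:28 AM.
The design review ends at 11:28 AM + 435 min = 6:43 PM.
From 4:13 PM to 6:43 PM is 150 minutes.

150 minutes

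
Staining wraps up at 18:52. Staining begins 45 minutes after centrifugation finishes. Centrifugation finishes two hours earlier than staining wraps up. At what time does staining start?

Centrifugation ends at 18:52 − 120 min = 16:52.
Staining starts at 16:52 + 45 min = 17:37.

17:37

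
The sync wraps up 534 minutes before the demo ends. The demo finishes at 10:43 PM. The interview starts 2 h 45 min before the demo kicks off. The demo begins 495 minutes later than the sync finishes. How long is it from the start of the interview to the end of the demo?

The sync ends at 10:43 PM − 534 min = 1:49 PM.
The demo starts at 1:49 PM + 495 min = 10:04 PM.
The interview starts at 10:04 PM − 165 min = 7:19 PM.
From 7:19 PM to 10:43 PM is 204 minutes.

204 minutes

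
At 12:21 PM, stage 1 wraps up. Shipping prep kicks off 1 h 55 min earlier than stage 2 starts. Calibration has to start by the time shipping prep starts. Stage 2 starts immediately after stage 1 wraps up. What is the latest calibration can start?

Stage 2 starts at 12:21 PM.
Shipping prep starts at 12:21 PM − 115 min = 10:26 AM.
Calibration is bounded by shipping prep, so the latest it can start is 10:26 AM.

10:26 AM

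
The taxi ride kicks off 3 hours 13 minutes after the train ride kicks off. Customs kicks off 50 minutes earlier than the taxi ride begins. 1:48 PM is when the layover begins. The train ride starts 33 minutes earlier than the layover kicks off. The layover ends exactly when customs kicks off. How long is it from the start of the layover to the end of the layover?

The train ride starts at 1:48 PM − 33 min = 1:15 PM.
The taxi ride starts at 1:15 PM + 193 min = 4:28 PM.
Customs starts at 4:28 PM − 50 min = 3:38 PM.
So the layover ends at 3:38 PM.
From 1:48 PM to 3:38 PM is 110 minutes.

110 minutes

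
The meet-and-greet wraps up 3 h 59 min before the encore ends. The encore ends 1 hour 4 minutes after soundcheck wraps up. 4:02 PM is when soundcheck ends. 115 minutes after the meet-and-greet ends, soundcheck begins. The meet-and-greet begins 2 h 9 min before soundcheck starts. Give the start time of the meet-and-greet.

The encore ends at 4:02 PM + 64 min = 5:06 PM.
The meet-and-greet ends at 5:06 PM − 239 min = 1:07 PM.
Soundcheck starts at 1:07 PM + 115 min = 3:02 PM.
The meet-and-greet starts at 3:02 PM − 129 min = 12:53 PM.

12:53 PM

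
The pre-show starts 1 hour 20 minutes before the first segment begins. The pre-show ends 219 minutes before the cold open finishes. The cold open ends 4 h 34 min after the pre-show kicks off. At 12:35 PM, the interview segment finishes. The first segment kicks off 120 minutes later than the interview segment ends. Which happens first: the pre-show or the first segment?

The first segment starts at 12:35 PM + 120 min = 2:35 PM.
The pre-show starts at 2:35 PM − 80 min = 1:15 PM.
The pre-show starts at 1:15 PM and the first segment starts at 2:35 PM, so the pre-show is first.

the pre-show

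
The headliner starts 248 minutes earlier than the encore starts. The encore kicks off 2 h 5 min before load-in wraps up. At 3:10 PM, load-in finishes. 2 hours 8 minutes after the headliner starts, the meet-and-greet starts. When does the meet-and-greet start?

11:05 AM

The encore starts at 3:10 PM − 125 min = 1:05 PM.
The headliner starts at 1:05 PM − 248 min = 8:57 AM.
The meet-and-greet starts at 8:57 AM + 128 min = 11:05 AM.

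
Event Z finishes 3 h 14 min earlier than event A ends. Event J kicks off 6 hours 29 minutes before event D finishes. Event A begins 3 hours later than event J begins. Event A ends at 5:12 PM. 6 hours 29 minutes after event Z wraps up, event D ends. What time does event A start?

Event Z ends at 5:12 PM − 194 min = 1:58 PM.
Event D ends at 1:58 PM + 389 min = 8:27 PM.
Event J starts at 8:27 PM − 389 min = 1:58 PM.
Event A starts at 1:58 PM + 180 min = 4:58 PM.

4:58 PM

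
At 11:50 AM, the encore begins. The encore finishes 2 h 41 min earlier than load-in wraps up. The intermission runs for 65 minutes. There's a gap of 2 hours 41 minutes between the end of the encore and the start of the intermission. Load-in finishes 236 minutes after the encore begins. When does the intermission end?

4:51 PM

Load-in ends at 11:50 AM + 236 min = 3:46 PM.
The encore ends at 3:46 PM − 161 min = 1:05 PM.
The intermission starts at 1:05 PM + 161 min = 3:46 PM.
The intermission ends at 3:46 PM + 65 min = 4:51 PM.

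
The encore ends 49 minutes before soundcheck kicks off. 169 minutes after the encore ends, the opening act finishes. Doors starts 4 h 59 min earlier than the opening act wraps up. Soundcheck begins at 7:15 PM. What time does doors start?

4:16 PM

The encore ends at 7:15 PM − 49 min = 6:26 PM.
The opening act ends at 6:26 PM + 169 min = 9:15 PM.
Doors starts at 9:15 PM − 299 min = 4:16 PM.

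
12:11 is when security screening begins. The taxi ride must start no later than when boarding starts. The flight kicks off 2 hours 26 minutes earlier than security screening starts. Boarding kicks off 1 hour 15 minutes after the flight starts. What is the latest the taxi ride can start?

The flight starts at 12:11 − 146 min = 09:45.
Boarding starts at 09:45 + 75 min = 11:00.
The taxi ride is bounded by boarding, so the latest it can start is 11:00.

11:00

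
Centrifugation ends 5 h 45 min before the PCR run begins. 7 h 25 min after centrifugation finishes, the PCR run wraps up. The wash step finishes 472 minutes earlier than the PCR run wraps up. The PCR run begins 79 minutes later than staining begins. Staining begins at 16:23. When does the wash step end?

The PCR run starts at 16:23 + 79 min = 17:42.
Centrifugation ends at 17:42 − 345 min = 11:57.
The PCR run ends at 11:57 + 445 min = 19:22.
The wash step ends at 19:22 − 472 min = 11:30.

11:30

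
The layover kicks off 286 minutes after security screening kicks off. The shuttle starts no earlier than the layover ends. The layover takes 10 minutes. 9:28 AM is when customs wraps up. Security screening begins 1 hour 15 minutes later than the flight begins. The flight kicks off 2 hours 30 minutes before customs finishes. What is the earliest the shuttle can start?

1:09 PM

The flight starts at 9:28 AM − 150 min = 6:58 AM.
Security screening starts at 6:58 AM + 75 min = 8:13 AM.
The layover starts at 8:13 AM + 286 min = 12:59 PM.
The layover ends at 12:59 PM + 10 min = 1:09 PM.
The shuttle is bounded by the layover, so the earliest it can start is 1:09 PM.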